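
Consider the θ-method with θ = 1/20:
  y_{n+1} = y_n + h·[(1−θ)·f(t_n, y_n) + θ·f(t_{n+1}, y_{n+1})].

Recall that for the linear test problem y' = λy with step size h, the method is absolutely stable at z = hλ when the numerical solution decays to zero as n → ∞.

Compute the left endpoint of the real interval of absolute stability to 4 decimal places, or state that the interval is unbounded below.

Test eqn y'=λy, z=hλ:
  y_{n+1} = y_n + z·[19/20·y_n + 1/20·y_{n+1}] ⇒ (1 − 1/20z)y_{n+1} = (1 + 19/20z)y_n
  R(z) = (1 + 19/20z)/(1 − 1/20z).

Need |R(x)|<1, x<0.
x=-0.93: |R|=0.1113
R=−1: 1+19/20x = −1+1/20x ⇒ -9/10x=2 ⇒ x=2/(-9/10)=-2.2222
Confirm numerically:
  x=-2.124: |R|=0.92009 <1
  x=-1.850: |R|=0.69336 <1
  x=-1.617: |R|=0.49604 <1
  x=-0.998: |R|=0.04943 <1
  x=-2.539: |R|=1.25298 >1
  x=-2.302: |R|=1.06439 >1
Stable set (-2.2222, 0).

z* = -2.2222.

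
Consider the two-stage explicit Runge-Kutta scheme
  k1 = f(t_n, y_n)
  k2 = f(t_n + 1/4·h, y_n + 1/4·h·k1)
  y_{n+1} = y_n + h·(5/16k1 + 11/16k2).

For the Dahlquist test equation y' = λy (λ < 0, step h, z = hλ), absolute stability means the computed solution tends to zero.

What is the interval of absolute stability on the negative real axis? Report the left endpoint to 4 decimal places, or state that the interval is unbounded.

z∈(-5.8182,0).

With y'=λy (z=hλ):
  k1=λy_n ⇒ h·k1=z·y_n;  k2=λ(1+1/4z)y_n ⇒ h·k2=z(1+1/4z)y_n
  y_{n+1}/y_n = 1 + 5/16z + 11/16z(1+1/4z) = 1 + z + 11/64z²
  R(z) = 1 + z + 11/64z².

Boundary: |R(x)|=1, x<0.
x=-0.59: |R|=0.4698
R=1: x+11/64x²=0 ⇒ x=−64/11=-5.8182; min R=1−1/(4·11/64)=-0.4545>−1
Confirm numerically:
  x=-4.825: |R|=0.17636 <1
  x=-3.827: |R|=0.30973 <1
  x=-3.573: |R|=0.37879 <1
  x=-6.378: |R|=1.61368 >1
  x=-6.003: |R|=1.19069 >1
Stable set (-5.8182, 0).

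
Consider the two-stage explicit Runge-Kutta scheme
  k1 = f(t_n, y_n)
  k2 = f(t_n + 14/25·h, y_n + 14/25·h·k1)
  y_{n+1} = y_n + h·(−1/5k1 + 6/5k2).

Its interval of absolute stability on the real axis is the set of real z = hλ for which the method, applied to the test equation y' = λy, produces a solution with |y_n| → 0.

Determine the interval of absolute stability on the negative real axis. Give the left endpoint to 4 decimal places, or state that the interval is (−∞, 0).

Set f=λy, z=hλ:
  k1=λy_n ⇒ h·k1=z·y_n;  k2=λ(1+14/25z)y_n ⇒ h·k2=z(1+14/25z)y_n
  y_{n+1}/y_n = 1 − 1/5z + 6/5z(1+14/25z) = 1 + z + 84/125z²
  R(z) = 1 + z + 84/125z².

Find x<0 with |R(x)|<1.
x=-0.45: |R|=0.6861
R=1: x+84/125x²=0 ⇒ x=−125/84=-1.4881; min R=1−1/(4·84/125)=0.6280>−1
Confirm numerically:
  x=-0.985: |R|=0.66699 <1
  x=-0.972: |R|=0.66289 <1
  x=-0.709: |R|=0.62880 <1
  x=-1.963: |R|=1.62646 >1
  x=-1.940: |R|=1.58914 >1
  x=-1.894: |R|=1.51662 >1
Interval (-1.4881, 0).

z∈(-1.4881,0).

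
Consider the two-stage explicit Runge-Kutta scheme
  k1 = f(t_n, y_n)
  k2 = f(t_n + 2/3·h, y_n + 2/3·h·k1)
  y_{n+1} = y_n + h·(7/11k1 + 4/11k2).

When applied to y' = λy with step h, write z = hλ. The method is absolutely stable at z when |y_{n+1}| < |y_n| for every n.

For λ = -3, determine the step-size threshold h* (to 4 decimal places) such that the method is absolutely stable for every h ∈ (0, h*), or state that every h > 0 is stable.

Set f=λy, z=hλ:
  k1=λy_n ⇒ h·k1=z·y_n;  k2=λ(1+2/3z)y_n ⇒ h·k2=z(1+2/3z)y_n
  y_{n+1}/y_n = 1 + 7/11z + 4/11z(1+2/3z) = 1 + z + 8/33z²
  so R(z) = 1 + z + 8/33z².

Need |R(x)|<1, x<0.
x=-1: |R|=0.2424
R=1: x+8/33x²=0 ⇒ x=−33/8=-4.1250; min R=1−1/(4·8/33)=-0.0312>−1
Confirm numerically:
  x=-3.680: |R|=0.60301 <1
  x=-2.774: |R|=0.09147 <1
  x=-2.550: |R|=0.02636 <1
  x=-1.851: |R|=0.02041 <1
  x=-4.503: |R|=1.41264 >1
  x=-4.462: |R|=1.36453 >1
  x=-4.206: |R|=1.08259 >1
Stable set (-4.1250, 0).

(-4.1250,0); λ=-3 ⇒ h* = (33/8)/3 = 1.3750.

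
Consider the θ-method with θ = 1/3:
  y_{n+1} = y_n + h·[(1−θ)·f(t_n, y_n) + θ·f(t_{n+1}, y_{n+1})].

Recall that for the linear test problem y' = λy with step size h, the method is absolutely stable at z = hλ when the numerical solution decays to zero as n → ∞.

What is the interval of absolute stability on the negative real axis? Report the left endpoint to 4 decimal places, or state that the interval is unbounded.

Test eqn y'=λy, z=hλ:
  y_{n+1} = y_n + z·[2/3·y_n + 1/3·y_{n+1}] ⇒ (1 − 1/3z)y_{n+1} = (1 + 2/3z)y_n
  Hence R(z) = (1 + 2/3z)/(1 − 1/3z).

Solve |R(x)|<1 on ℝ⁻.
x=-0.83: |R|=0.3499
R=−1: 1+2/3x = −1+1/3x ⇒ -1/3x=2 ⇒ x=2/(-1/3)=-6.0000
Confirm numerically:
  x=-5.359: |R|=0.92332 <1
  x=-3.557: |R|=0.62742 <1
  x=-3.490: |R|=0.61325 <1
  x=-6.541: |R|=1.05670 >1
  x=-6.057: |R|=1.00629 >1
So |R|<1 on (-6.0000, 0).

(-6.0000, 0).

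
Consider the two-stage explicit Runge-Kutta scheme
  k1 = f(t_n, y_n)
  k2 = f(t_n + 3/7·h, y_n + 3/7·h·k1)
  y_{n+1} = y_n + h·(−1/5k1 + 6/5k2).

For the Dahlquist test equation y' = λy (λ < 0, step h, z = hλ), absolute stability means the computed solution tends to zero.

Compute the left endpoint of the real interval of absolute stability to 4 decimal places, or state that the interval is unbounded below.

Set f=λy, z=hλ:
  k1=λy_n ⇒ h·k1=z·y_n;  k2=λ(1+3/7z)y_n ⇒ h·k2=z(1+3/7z)y_n
  y_{n+1}/y_n = 1 − 1/5z + 6/5z(1+3/7z) = 1 + z + 18/35z²
  Hence R(z) = 1 + z + 18/35z².

Find x<0 with |R(x)|<1.
x=-0.61: |R|=0.5814
R=1: x+18/35x²=0 ⇒ x=−35/18=-1.9444; min R=1−1/(4·18/35)=0.5139>−1
Confirm numerically:
  x=-1.754: |R|=0.82821 <1
  x=-1.247: |R|=0.55272 <1
  x=-0.849: |R|=0.52170 <1
  x=-2.298: |R|=1.41784 >1
  x=-2.178: |R|=1.26161 >1
So |R|<1 on (-1.9444, 0).

z* = -1.9444.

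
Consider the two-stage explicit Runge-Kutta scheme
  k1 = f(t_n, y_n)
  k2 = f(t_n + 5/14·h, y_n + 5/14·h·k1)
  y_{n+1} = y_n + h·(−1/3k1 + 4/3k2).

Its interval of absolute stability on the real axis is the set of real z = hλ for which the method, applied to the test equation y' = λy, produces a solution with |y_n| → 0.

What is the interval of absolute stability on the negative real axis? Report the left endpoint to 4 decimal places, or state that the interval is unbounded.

Test eqn y'=λy, z=hλ:
  k1=λy_n ⇒ h·k1=z·y_n;  k2=λ(1+5/14z)y_n ⇒ h·k2=z(1+5/14z)y_n
  y_{n+1}/y_n = 1 − 1/3z + 4/3z(1+5/14z) = 1 + z + 10/21z²
  ⇒ R(z) = 1 + z + 10/21z².

Find x<0 with |R(x)|<1.
x=-0.66: |R|=0.5474
R=1: x+10/21x²=0 ⇒ x=−21/10=-2.1000; min R=1−1/(4·10/21)=0.4750>−1
Confirm numerically:
  x=-1.863: |R|=0.78975 <1
  x=-1.820: |R|=0.75733 <1
  x=-1.753: |R|=0.71034 <1
  x=-1.013: |R|=0.47565 <1
  x=-2.640: |R|=1.67886 >1
  x=-2.354: |R|=1.28472 >1
  x=-2.177: |R|=1.07982 >1
Interval (-2.1000, 0).

z∈(-2.1000,0).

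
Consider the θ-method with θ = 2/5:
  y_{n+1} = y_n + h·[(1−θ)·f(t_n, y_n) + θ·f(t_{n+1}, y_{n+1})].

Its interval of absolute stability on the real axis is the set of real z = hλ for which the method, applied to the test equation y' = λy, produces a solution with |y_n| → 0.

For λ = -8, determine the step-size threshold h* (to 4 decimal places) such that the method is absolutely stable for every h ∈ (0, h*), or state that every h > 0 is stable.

(-10.0000,0); λ=-8 ⇒ h* = (10)/8 = 1.2500.

With y'=λy (z=hλ):
  y_{n+1} = y_n + z·[3/5·y_n + 2/5·y_{n+1}] ⇒ (1 − 2/5z)y_{n+1} = (1 + 3/5z)y_n
  R(z) = (1 + 3/5z)/(1 − 2/5z).

Boundary: |R(x)|=1, x<0.
x=-1.69: |R|=0.0084
R=−1: 1+3/5x = −1+2/5x ⇒ -1/5x=2 ⇒ x=2/(-1/5)=-10.0000
Confirm numerically:
  x=-8.713: |R|=0.94261 <1
  x=-8.454: |R|=0.92943 <1
  x=-7.975: |R|=0.90334 <1
  x=-6.836: |R|=0.83055 <1
  x=-10.331: |R|=1.01290 >1
  x=-10.170: |R|=1.00671 >1
Interval (-10.0000, 0).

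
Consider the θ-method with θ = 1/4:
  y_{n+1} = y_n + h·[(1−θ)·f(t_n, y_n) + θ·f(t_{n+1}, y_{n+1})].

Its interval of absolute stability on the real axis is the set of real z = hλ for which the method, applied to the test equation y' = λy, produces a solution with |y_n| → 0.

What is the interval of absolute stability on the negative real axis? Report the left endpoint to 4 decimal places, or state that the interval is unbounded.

z∈(-4.0000,0).

With y'=λy (z=hλ):
  y_{n+1} = y_n + z·[3/4·y_n + 1/4·y_{n+1}] ⇒ (1 − 1/4z)y_{n+1} = (1 + 3/4z)y_n
  so R(z) = (1 + 3/4z)/(1 − 1/4z).

Need |R(x)|<1, x<0.
x=-1.74: |R|=0.2125
R=−1: 1+3/4x = −1+1/4x ⇒ -1/2x=2 ⇒ x=2/(-1/2)=-4.0000
Confirm numerically:
  x=-3.547: |R|=0.87995 <1
  x=-3.366: |R|=0.82786 <1
  x=-2.459: |R|=0.52284 <1
  x=-1.874: |R|=0.27613 <1
  x=-4.182: |R|=1.04449 >1
  x=-4.021: |R|=1.00524 >1
Stable set (-4.0000, 0).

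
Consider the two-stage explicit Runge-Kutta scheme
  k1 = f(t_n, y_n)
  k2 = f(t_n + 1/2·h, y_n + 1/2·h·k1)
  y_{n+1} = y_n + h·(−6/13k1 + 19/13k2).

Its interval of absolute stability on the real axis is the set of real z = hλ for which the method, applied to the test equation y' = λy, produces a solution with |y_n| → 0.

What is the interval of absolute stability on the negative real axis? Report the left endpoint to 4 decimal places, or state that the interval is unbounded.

z∈(-1.3684,0).

Test eqn y'=λy, z=hλ:
  k1=λy_n ⇒ h·k1=z·y_n;  k2=λ(1+1/2z)y_n ⇒ h·k2=z(1+1/2z)y_n
  y_{n+1}/y_n = 1 − 6/13z + 19/13z(1+1/2z) = 1 + z + 19/26z²
  so R(z) = 1 + z + 19/26z².

Solve |R(x)|<1 on ℝ⁻.
x=-1.52: |R|=1.1684
R=1: x+19/26x²=0 ⇒ x=−26/19=-1.3684; min R=1−1/(4·19/26)=0.6579>−1
Confirm numerically:
  x=-0.997: |R|=0.72939 <1
  x=-0.723: |R|=0.65899 <1
  x=-0.661: |R|=0.65829 <1
  x=-1.831: |R|=1.61895 >1
  x=-1.663: |R|=1.35799 >1
  x=-1.528: |R|=1.17819 >1
Stable set (-1.3684, 0).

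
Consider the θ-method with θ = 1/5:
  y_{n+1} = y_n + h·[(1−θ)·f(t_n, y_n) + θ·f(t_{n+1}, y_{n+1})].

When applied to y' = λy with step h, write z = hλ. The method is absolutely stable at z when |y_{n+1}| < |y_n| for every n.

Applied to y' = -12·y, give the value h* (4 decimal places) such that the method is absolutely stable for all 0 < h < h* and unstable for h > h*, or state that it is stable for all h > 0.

(-3.3333,0); λ=-12 ⇒ h* = (10/3)/12 = 0.2778.

Test eqn y'=λy, z=hλ:
  y_{n+1} = y_n + z·[4/5·y_n + 1/5·y_{n+1}] ⇒ (1 − 1/5z)y_{n+1} = (1 + 4/5z)y_n
  Hence R(z) = (1 + 4/5z)/(1 − 1/5z).

Solve |R(x)|<1 on ℝ⁻.
x=-1.48: |R|=0.1420
R=−1: 1+4/5x = −1+1/5x ⇒ -3/5x=2 ⇒ x=2/(-3/5)=-3.3333
Confirm numerically:
  x=-3.151: |R|=0.93289 <1
  x=-2.879: |R|=0.82701 <1
  x=-2.673: |R|=0.74182 <1
  x=-2.576: |R|=0.70011 <1
  x=-3.931: |R|=1.20076 >1
  x=-3.921: |R|=1.19762 >1
  x=-3.862: |R|=1.17897 >1
Interval (-3.3333, 0).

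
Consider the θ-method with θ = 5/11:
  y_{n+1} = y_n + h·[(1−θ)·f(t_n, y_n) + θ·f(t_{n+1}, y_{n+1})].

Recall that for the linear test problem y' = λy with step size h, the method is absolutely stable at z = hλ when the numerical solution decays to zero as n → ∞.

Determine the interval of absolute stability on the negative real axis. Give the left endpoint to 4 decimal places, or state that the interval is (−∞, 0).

Test eqn y'=λy, z=hλ:
  y_{n+1} = y_n + z·[6/11·y_n + 5/11·y_{n+1}] ⇒ (1 − 5/11z)y_{n+1} = (1 + 6/11z)y_n
  ⇒ R(z) = (1 + 6/11z)/(1 − 5/11z).

Boundary: |R(x)|=1, x<0.
x=-0.31: |R|=0.7283
R=−1: 1+6/11x = −1+5/11x ⇒ -1/11x=2 ⇒ x=2/(-1/11)=-22.0000
Confirm numerically:
  x=-20.625: |R|=0.98795 <1
  x=-20.524: |R|=0.98701 <1
  x=-18.676: |R|=0.96815 <1
  x=-16.720: |R|=0.94419 <1
  x=-22.397: |R|=1.00323 >1
  x=-22.250: |R|=1.00204 >1
So |R|<1 on (-22.0000, 0).

(-22.0000, 0).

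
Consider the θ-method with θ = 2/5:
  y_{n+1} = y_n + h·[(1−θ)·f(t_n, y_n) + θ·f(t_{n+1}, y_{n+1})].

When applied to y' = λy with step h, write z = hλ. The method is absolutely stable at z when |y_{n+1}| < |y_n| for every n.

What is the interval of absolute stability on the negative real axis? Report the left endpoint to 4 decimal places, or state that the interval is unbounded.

Test eqn y'=λy, z=hλ:
  y_{n+1} = y_n + z·[3/5·y_n + 2/5·y_{n+1}] ⇒ (1 − 2/5z)y_{n+1} = (1 + 3/5z)y_n
  so R(z) = (1 + 3/5z)/(1 − 2/5z).

Need |R(x)|<1, x<0.
x=-1: |R|=0.2857
R=−1: 1+3/5x = −1+2/5x ⇒ -1/5x=2 ⇒ x=2/(-1/5)=-10.0000
Confirm numerically:
  x=-9.599: |R|=0.98343 <1
  x=-9.293: |R|=0.97002 <1
  x=-8.502: |R|=0.93192 <1
  x=-5.270: |R|=0.69562 <1
  x=-10.258: |R|=1.01011 >1
  x=-10.147: |R|=1.00581 >1
So |R|<1 on (-10.0000, 0).

(-10.0000, 0).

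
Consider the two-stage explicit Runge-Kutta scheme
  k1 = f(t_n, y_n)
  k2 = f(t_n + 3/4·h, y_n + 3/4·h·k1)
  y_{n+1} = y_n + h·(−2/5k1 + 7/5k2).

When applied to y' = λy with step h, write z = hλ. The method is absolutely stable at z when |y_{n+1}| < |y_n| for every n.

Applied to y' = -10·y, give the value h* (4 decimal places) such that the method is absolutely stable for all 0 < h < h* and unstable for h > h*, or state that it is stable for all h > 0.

On y'=λy, z=hλ:
  k1=λy_n ⇒ h·k1=z·y_n;  k2=λ(1+3/4z)y_n ⇒ h·k2=z(1+3/4z)y_n
  y_{n+1}/y_n = 1 − 2/5z + 7/5z(1+3/4z) = 1 + z + 21/20z²
  ⇒ R(z) = 1 + z + 21/20z².

Need |R(x)|<1, x<0.
x=-0.73: |R|=0.8295
R=1: x+21/20x²=0 ⇒ x=−20/21=-0.9524; min R=1−1/(4·21/20)=0.7619>−1
Confirm numerically:
  x=-0.901: |R|=0.95139 <1
  x=-0.820: |R|=0.88602 <1
  x=-0.682: |R|=0.80638 <1
  x=-0.566: |R|=0.77037 <1
  x=-1.474: |R|=1.80731 >1
  x=-1.206: |R|=1.32116 >1
  x=-1.052: |R|=1.11004 >1
So |R|<1 on (-0.9524, 0).

(-0.9524,0); λ=-10 ⇒ h* = (20/21)/10 = 0.0952.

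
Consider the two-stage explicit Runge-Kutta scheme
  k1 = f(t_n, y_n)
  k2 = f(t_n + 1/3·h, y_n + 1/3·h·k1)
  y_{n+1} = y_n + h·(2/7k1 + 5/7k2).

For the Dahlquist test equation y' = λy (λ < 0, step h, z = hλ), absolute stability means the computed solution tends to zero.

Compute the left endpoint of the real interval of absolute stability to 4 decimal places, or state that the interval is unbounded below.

left endpoint -4.2000.

Set f=λy, z=hλ:
  k1=λy_n ⇒ h·k1=z·y_n;  k2=λ(1+1/3z)y_n ⇒ h·k2=z(1+1/3z)y_n
  y_{n+1}/y_n = 1 + 2/7z + 5/7z(1+1/3z) = 1 + z + 5/21z²
  R(z) = 1 + z + 5/21z².

Solve |R(x)|<1 on ℝ⁻.
x=-1.32: |R|=0.0949
R=1: x+5/21x²=0 ⇒ x=−21/5=-4.2000; min R=1−1/(4·5/21)=-0.0500>−1
Confirm numerically:
  x=-2.852: |R|=0.08464 <1
  x=-2.183: |R|=0.04836 <1
  x=-1.748: |R|=0.02050 <1
  x=-4.595: |R|=1.43215 >1
  x=-4.423: |R|=1.23484 >1
  x=-4.330: |R|=1.13402 >1
Stable set (-4.2000, 0).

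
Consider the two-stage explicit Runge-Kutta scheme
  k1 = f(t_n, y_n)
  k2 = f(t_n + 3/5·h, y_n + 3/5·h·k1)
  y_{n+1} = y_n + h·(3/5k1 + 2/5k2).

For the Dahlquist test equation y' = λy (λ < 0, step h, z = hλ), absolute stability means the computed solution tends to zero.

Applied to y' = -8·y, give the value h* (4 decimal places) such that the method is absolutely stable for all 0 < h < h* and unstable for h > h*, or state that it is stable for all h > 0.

(-4.1667,0); λ=-8 ⇒ h* = (25/6)/8 = 0.5208.

On y'=λy, z=hλ:
  k1=λy_n ⇒ h·k1=z·y_n;  k2=λ(1+3/5z)y_n ⇒ h·k2=z(1+3/5z)y_n
  y_{n+1}/y_n = 1 + 3/5z + 2/5z(1+3/5z) = 1 + z + 6/25z²
  so R(z) = 1 + z + 6/25z².

Find x<0 with |R(x)|<1.
x=-0.4: |R|=0.6384
R=1: x+6/25x²=0 ⇒ x=−25/6=-4.1667; min R=1−1/(4·6/25)=-0.0417>−1
Confirm numerically:
  x=-3.049: |R|=0.18214 <1
  x=-2.689: |R|=0.04637 <1
  x=-1.966: |R|=0.03836 <1
  x=-4.576: |R|=1.44955 >1
  x=-4.390: |R|=1.23530 >1
So |R|<1 on (-4.1667, 0).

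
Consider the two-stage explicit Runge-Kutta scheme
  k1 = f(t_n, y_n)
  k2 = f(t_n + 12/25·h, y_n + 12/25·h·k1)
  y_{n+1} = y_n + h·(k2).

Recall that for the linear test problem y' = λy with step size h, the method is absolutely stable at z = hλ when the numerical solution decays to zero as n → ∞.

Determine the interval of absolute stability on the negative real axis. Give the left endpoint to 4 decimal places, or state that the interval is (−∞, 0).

With y'=λy (z=hλ):
  k1=λy_n ⇒ h·k1=z·y_n;  k2=λ(1+12/25z)y_n ⇒ h·k2=z(1+12/25z)y_n
  y_{n+1}/y_n = 1 + z(1+12/25z) = 1 + z + 12/25z²
  R(z) = 1 + z + 12/25z².

Boundary: |R(x)|=1, x<0.
x=-1.15: |R|=0.4848
R=1: x+12/25x²=0 ⇒ x=−25/12=-2.0833; min R=1−1/(4·12/25)=0.4792>−1
Confirm numerically:
  x=-1.918: |R|=0.84779 <1
  x=-1.813: |R|=0.76475 <1
  x=-0.971: |R|=0.48156 <1
  x=-2.359: |R|=1.31214 >1
  x=-2.242: |R|=1.17075 >1
  x=-2.201: |R|=1.12431 >1
So |R|<1 on (-2.0833, 0).

(-2.0833, 0).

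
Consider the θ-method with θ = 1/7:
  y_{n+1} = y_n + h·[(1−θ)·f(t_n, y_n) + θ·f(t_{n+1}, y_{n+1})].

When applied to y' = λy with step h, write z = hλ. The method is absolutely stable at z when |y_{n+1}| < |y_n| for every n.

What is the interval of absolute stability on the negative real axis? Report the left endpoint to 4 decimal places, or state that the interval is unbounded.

Test eqn y'=λy, z=hλ:
  y_{n+1} = y_n + z·[6/7·y_n + 1/7·y_{n+1}] ⇒ (1 − 1/7z)y_{n+1} = (1 + 6/7z)y_n
  R(z) = (1 + 6/7z)/(1 − 1/7z).

Find x<0 with |R(x)|<1.
x=-1.34: |R|=0.1247
R=−1: 1+6/7x = −1+1/7x ⇒ -5/7x=2 ⇒ x=2/(-5/7)=-2.8000
Confirm numerically:
  x=-2.747: |R|=0.97281 <1
  x=-2.488: |R|=0.83558 <1
  x=-1.499: |R|=0.23462 <1
  x=-3.282: |R|=1.23439 >1
  x=-3.235: |R|=1.21251 >1
  x=-3.016: |R|=1.10783 >1
So |R|<1 on (-2.8000, 0).

z∈(-2.8000,0).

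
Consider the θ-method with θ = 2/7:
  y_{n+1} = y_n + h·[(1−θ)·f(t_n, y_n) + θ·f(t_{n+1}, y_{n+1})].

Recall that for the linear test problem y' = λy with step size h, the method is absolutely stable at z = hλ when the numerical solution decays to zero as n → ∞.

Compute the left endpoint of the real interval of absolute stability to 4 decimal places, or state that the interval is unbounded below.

On y'=λy, z=hλ:
  y_{n+1} = y_n + z·[5/7·y_n + 2/7·y_{n+1}] ⇒ (1 − 2/7z)y_{n+1} = (1 + 5/7z)y_n
  Hence R(z) = (1 + 5/7z)/(1 − 2/7z).

Need |R(x)|<1, x<0.
x=-0.67: |R|=0.4376
R=−1: 1+5/7x = −1+2/7x ⇒ -3/7x=2 ⇒ x=2/(-3/7)=-4.6667
Confirm numerically:
  x=-3.575: |R|=0.76855 <1
  x=-2.986: |R|=0.61132 <1
  x=-2.292: |R|=0.38501 <1
  x=-2.005: |R|=0.27475 <1
  x=-4.842: |R|=1.03153 >1
  x=-4.767: |R|=1.01820 >1
  x=-4.747: |R|=1.01461 >1
Interval (-4.6667, 0).

left endpoint -4.6667.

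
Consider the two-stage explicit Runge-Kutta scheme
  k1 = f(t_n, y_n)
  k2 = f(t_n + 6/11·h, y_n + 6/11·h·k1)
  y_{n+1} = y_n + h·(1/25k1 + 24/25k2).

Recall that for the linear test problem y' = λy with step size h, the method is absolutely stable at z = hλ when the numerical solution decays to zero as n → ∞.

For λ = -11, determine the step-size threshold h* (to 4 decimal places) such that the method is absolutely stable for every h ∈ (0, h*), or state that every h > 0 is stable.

Set f=λy, z=hλ:
  k1=λy_n ⇒ h·k1=z·y_n;  k2=λ(1+6/11z)y_n ⇒ h·k2=z(1+6/11z)y_n
  y_{n+1}/y_n = 1 + 1/25z + 24/25z(1+6/11z) = 1 + z + 144/275z²
  R(z) = 1 + z + 144/275z².

Boundary: |R(x)|=1, x<0.
x=-1.22: |R|=0.5594
R=1: x+144/275x²=0 ⇒ x=−275/144=-1.9097; min R=1−1/(4·144/275)=0.5226>−1
Confirm numerically:
  x=-1.835: |R|=0.92820 <1
  x=-1.509: |R|=0.68336 <1
  x=-1.309: |R|=0.58824 <1
  x=-2.284: |R|=1.44763 >1
  x=-2.182: |R|=1.31110 >1
  x=-2.034: |R|=1.13237 >1
So |R|<1 on (-1.9097, 0).

(-1.9097,0); λ=-11 ⇒ h* = (275/144)/11 = 0.1736.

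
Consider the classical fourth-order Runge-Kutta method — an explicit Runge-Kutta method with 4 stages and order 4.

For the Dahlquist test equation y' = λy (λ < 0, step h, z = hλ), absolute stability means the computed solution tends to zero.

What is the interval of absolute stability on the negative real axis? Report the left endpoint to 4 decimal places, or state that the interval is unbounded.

Set f=λy, z=hλ:
  order 4, 4-stage ⇒ R(z)=1+z+z^2/2+z^3/6+z^4/24
  (e.g. R(-1.3)=0.29784, |R|=0.29784)

Solve |R(x)|<1 on ℝ⁻.
x=-1.3: |R|=0.2978
|R(-2.82)|=1.0536 |R(-2.63)|=0.7900 |R(-0.98)|=0.3818
Bisect:
  x_lo=-3.2137 |R|=1.8629  x_hi=-0.3522 |R|=0.7032
  mid=-1.78298 |R|=0.28293 →hi
  mid=-2.49834 |R|=0.64682 →hi
  mid=-2.85603 |R|=1.11199 →lo
  mid=-2.67719 |R|=0.84887 →hi
  mid=-2.76661 |R|=0.97219 →hi
  mid=-2.81132 |R|=1.03995 →lo
  mid=-2.78896 |R|=1.00554 →lo
  ...
  [-2.78529,-2.78512] ⇒ x*=-2.7853
So |R|<1 on (-2.7853, 0).

z∈(-2.7853,0).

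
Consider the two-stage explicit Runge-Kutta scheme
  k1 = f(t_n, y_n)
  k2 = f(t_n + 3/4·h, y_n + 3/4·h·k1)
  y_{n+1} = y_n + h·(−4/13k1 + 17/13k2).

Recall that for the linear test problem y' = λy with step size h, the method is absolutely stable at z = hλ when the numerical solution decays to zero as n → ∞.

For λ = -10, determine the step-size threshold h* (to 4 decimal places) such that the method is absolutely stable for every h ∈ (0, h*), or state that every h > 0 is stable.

(-1.0196,0); λ=-10 ⇒ h* = (52/51)/10 = 0.1020.

On y'=λy, z=hλ:
  k1=λy_n ⇒ h·k1=z·y_n;  k2=λ(1+3/4z)y_n ⇒ h·k2=z(1+3/4z)y_n
  y_{n+1}/y_n = 1 − 4/13z + 17/13z(1+3/4z) = 1 + z + 51/52z²
  ⇒ R(z) = 1 + z + 51/52z².

Boundary: |R(x)|=1, x<0.
x=-1.72: |R|=2.1815
R=1: x+51/52x²=0 ⇒ x=−52/51=-1.0196; min R=1−1/(4·51/52)=0.7451>−1
Confirm numerically:
  x=-0.568: |R|=0.74842 <1
  x=-0.496: |R|=0.74528 <1
  x=-0.463: |R|=0.74725 <1
  x=-0.459: |R|=0.74763 <1
  x=-1.448: |R|=1.60838 >1
  x=-1.366: |R|=1.46407 >1
  x=-1.338: |R|=1.41782 >1
So |R|<1 on (-1.0196, 0).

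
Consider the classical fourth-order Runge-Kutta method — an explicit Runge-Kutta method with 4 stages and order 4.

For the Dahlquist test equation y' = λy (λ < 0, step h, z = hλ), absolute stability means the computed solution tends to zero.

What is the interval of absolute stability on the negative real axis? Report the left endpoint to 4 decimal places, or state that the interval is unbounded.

(-2.7853, 0).

On y'=λy, z=hλ:
  order 4, 4-stage ⇒ R(z)=1+z+z^2/2+z^3/6+z^4/24
  (e.g. R(-1.37)=0.28667, |R|=0.28667)

Find x<0 with |R(x)|<1.
x=-1.37: |R|=0.2867
|R(-0.99)|=0.3784 |R(-0.97)|=0.3852 |R(-0.96)|=0.3887
Bisect:
  x_lo=-3.6111 |R|=3.1459  x_hi=-0.3131 |R|=0.7312
  mid=-1.96208 |R|=0.32140 →hi
  mid=-2.78658 |R|=1.00195 →lo
  mid=-2.37433 |R|=0.53773 →hi
  mid=-2.58046 |R|=0.73261 →hi
  mid=-2.68352 |R|=0.85709 →hi
  mid=-2.73505 |R|=0.92686 →hi
  mid=-2.76082 |R|=0.96372 →hi
  mid=-2.77370 |R|=0.98266 →hi
  mid=-2.78014 |R|=0.99226 →hi
  mid=-2.78336 |R|=0.99710 →hi
  ...
  [-2.78538,-2.78518] ⇒ x*=-2.7853
Stable set (-2.7853, 0).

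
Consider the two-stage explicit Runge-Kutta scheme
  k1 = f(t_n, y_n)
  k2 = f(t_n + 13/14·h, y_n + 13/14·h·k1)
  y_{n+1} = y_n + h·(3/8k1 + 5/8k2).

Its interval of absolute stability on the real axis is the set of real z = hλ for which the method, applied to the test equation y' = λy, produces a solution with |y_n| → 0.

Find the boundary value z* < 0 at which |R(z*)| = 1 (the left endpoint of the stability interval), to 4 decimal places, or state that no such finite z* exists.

left endpoint -1.7231.

With y'=λy (z=hλ):
  k1=λy_n ⇒ h·k1=z·y_n;  k2=λ(1+13/14z)y_n ⇒ h·k2=z(1+13/14z)y_n
  y_{n+1}/y_n = 1 + 3/8z + 5/8z(1+13/14z) = 1 + z + 65/112z²
  ⇒ R(z) = 1 + z + 65/112z².

Solve |R(x)|<1 on ℝ⁻.
x=-0.59: |R|=0.6120
R=1: x+65/112x²=0 ⇒ x=−112/65=-1.7231; min R=1−1/(4·65/112)=0.5692>−1
Confirm numerically:
  x=-1.447: |R|=0.76816 <1
  x=-1.161: |R|=0.62128 <1
  x=-1.133: |R|=0.61200 <1
  x=-0.723: |R|=0.58037 <1
  x=-2.296: |R|=1.76342 >1
  x=-2.206: |R|=1.61827 >1
So |R|<1 on (-1.7231, 0).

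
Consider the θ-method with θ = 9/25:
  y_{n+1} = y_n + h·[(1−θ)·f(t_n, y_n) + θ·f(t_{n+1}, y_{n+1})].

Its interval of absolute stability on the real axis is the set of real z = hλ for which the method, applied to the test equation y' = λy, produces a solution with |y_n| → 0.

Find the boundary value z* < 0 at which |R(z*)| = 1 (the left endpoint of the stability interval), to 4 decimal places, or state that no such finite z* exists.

left endpoint -7.1429.

On y'=λy, z=hλ:
  y_{n+1} = y_n + z·[16/25·y_n + 9/25·y_{n+1}] ⇒ (1 − 9/25z)y_{n+1} = (1 + 16/25z)y_n
  ⇒ R(z) = (1 + 16/25z)/(1 − 9/25z).

Find x<0 with |R(x)|<1.
x=-1.37: |R|=0.0825
R=−1: 1+16/25x = −1+9/25x ⇒ -7/25x=2 ⇒ x=2/(-7/25)=-7.1429
Confirm numerically:
  x=-7.055: |R|=0.99305 <1
  x=-5.663: |R|=0.86364 <1
  x=-3.779: |R|=0.60097 <1
  x=-7.596: |R|=1.03397 >1
  x=-7.469: |R|=1.02476 >1
  x=-7.367: |R|=1.01718 >1
Interval (-7.1429, 0).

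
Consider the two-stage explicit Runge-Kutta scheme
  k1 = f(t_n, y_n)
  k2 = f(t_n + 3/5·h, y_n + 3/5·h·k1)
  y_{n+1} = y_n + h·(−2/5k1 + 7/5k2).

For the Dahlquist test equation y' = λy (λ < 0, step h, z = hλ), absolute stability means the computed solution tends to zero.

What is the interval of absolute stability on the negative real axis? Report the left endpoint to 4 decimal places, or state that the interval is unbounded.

On y'=λy, z=hλ:
  k1=λy_n ⇒ h·k1=z·y_n;  k2=λ(1+3/5z)y_n ⇒ h·k2=z(1+3/5z)y_n
  y_{n+1}/y_n = 1 − 2/5z + 7/5z(1+3/5z) = 1 + z + 21/25z²
  Hence R(z) = 1 + z + 21/25z².

Find x<0 with |R(x)|<1.
x=-1.4: |R|=1.2464
R=1: x+21/25x²=0 ⇒ x=−25/21=-1.1905; min R=1−1/(4·21/25)=0.7024>−1
Confirm numerically:
  x=-0.914: |R|=0.78773 <1
  x=-0.841: |R|=0.75312 <1
  x=-0.805: |R|=0.73934 <1
  x=-0.610: |R|=0.70256 <1
  x=-1.719: |R|=1.76317 >1
  x=-1.704: |R|=1.73504 >1
  x=-1.217: |R|=1.02711 >1
Interval (-1.1905, 0).

z∈(-1.1905,0).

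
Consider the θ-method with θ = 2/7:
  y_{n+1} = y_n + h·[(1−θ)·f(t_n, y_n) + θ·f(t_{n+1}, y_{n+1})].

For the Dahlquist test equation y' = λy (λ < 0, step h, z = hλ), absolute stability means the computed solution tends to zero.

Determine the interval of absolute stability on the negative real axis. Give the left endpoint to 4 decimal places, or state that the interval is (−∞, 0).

On y'=λy, z=hλ:
  y_{n+1} = y_n + z·[5/7·y_n + 2/7·y_{n+1}] ⇒ (1 − 2/7z)y_{n+1} = (1 + 5/7z)y_n
  so R(z) = (1 + 5/7z)/(1 − 2/7z).

Find x<0 with |R(x)|<1.
x=-0.65: |R|=0.4518
R=−1: 1+5/7x = −1+2/7x ⇒ -3/7x=2 ⇒ x=2/(-3/7)=-4.6667
Confirm numerically:
  x=-4.140: |R|=0.89660 <1
  x=-3.372: |R|=0.71740 <1
  x=-2.720: |R|=0.53055 <1
  x=-2.068: |R|=0.29993 <1
  x=-4.908: |R|=1.04305 >1
  x=-4.907: |R|=1.04288 >1
  x=-4.887: |R|=1.03941 >1
Interval (-4.6667, 0).

z∈(-4.6667,0).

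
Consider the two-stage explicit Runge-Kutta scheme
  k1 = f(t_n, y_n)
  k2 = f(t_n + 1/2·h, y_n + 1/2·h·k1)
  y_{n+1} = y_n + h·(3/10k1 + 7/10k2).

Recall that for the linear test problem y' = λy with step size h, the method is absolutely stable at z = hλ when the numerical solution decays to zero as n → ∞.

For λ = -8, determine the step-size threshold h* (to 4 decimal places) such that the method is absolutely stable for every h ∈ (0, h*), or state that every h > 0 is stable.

(-2.8571,0); λ=-8 ⇒ h* = (20/7)/8 = 0.3571.

Test eqn y'=λy, z=hλ:
  k1=λy_n ⇒ h·k1=z·y_n;  k2=λ(1+1/2z)y_n ⇒ h·k2=z(1+1/2z)y_n
  y_{n+1}/y_n = 1 + 3/10z + 7/10z(1+1/2z) = 1 + z + 7/20z²
  R(z) = 1 + z + 7/20z².

Boundary: |R(x)|=1, x<0.
x=-0.84: |R|=0.4070
R=1: x+7/20x²=0 ⇒ x=−20/7=-2.8571; min R=1−1/(4·7/20)=0.2857>−1
Confirm numerically:
  x=-2.112: |R|=0.44919 <1
  x=-1.650: |R|=0.30287 <1
  x=-1.345: |R|=0.28816 <1
  x=-3.316: |R|=1.53255 >1
  x=-3.238: |R|=1.43163 >1
  x=-3.108: |R|=1.27288 >1
So |R|<1 on (-2.8571, 0).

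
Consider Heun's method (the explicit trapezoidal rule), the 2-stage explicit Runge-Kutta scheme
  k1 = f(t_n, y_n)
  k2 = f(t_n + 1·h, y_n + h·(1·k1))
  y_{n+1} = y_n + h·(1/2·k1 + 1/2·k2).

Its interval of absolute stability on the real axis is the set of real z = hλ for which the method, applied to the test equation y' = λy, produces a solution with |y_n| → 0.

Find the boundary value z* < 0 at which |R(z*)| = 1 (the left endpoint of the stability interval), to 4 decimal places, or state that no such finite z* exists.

z* = -2.0000.

With y'=λy (z=hλ):
  order 2, 2-stage ⇒ R(z)=1+z+z^2/2
  (e.g. R(-1.75)=0.78125, |R|=0.78125)

Find x<0 with |R(x)|<1.
x=-1.75: |R|=0.7812
|R(-2.36)|=1.4248 |R(-1.97)|=0.9704 |R(-0.94)|=0.5018
Bisect:
  x_lo=-2.6136 |R|=1.8018  x_hi=-0.1425 |R|=0.8677
  mid=-1.37802 |R|=0.57145 →hi
  mid=-1.99579 |R|=0.99580 →hi
  mid=-2.30468 |R|=1.35109 →lo
  mid=-2.15023 |R|=1.16152 →lo
  mid=-2.07301 |R|=1.07568 →lo
  mid=-2.03440 |R|=1.03499 →lo
  mid=-2.01510 |R|=1.01521 →lo
  mid=-2.00544 |R|=1.00546 →lo
  mid=-2.00062 |R|=1.00062 →lo
  mid=-1.99820 |R|=0.99821 →hi
  ...
  [-2.00001,-1.99986] ⇒ x*=-2.0000
Interval (-2.0000, 0).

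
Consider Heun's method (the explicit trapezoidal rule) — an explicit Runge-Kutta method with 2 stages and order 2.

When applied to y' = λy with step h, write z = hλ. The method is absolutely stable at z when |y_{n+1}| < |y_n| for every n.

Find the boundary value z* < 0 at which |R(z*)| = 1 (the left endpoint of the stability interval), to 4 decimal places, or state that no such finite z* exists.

With y'=λy (z=hλ):
  order 2, 2-stage ⇒ R(z)=1+z+z^2/2
  (e.g. R(-1.65)=0.71125, |R|=0.71125)

Boundary: |R(x)|=1, x<0.
x=-1.65: |R|=0.7112
|R(-1.87)|=0.8785 |R(-0.66)|=0.5578 |R(-0.57)|=0.5924
Bisect:
  x_lo=-2.6774 |R|=1.9068  x_hi=-0.2675 |R|=0.7683
  mid=-1.47245 |R|=0.61160 →hi
  mid=-2.07492 |R|=1.07772 →lo
  mid=-1.77368 |R|=0.79929 →hi
  mid=-1.92430 |R|=0.92717 →hi
  mid=-1.99961 |R|=0.99961 →hi
  mid=-2.03726 |R|=1.03796 →lo
  mid=-2.01844 |R|=1.01861 →lo
  mid=-2.00902 |R|=1.00906 →lo
  ...
  [-2.00005,-1.99990] ⇒ x*=-2.0000
So |R|<1 on (-2.0000, 0).

left endpoint -2.0000.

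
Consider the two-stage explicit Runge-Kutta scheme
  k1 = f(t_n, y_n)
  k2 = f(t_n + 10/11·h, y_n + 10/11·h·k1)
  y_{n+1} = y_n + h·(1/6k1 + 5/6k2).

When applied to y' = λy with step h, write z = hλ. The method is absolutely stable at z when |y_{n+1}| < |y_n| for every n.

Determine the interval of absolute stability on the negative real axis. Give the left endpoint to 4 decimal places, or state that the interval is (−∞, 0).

With y'=λy (z=hλ):
  k1=λy_n ⇒ h·k1=z·y_n;  k2=λ(1+10/11z)y_n ⇒ h·k2=z(1+10/11z)y_n
  y_{n+1}/y_n = 1 + 1/6z + 5/6z(1+10/11z) = 1 + z + 25/33z²
  Hence R(z) = 1 + z + 25/33z².

Boundary: |R(x)|=1, x<0.
x=-1.17: |R|=0.8670
R=1: x+25/33x²=0 ⇒ x=−33/25=-1.3200; min R=1−1/(4·25/33)=0.6700>−1
Confirm numerically:
  x=-0.763: |R|=0.67804 <1
  x=-0.616: |R|=0.67147 <1
  x=-0.558: |R|=0.67788 <1
  x=-1.700: |R|=1.48939 >1
  x=-1.460: |R|=1.15485 >1
  x=-1.352: |R|=1.03278 >1
So |R|<1 on (-1.3200, 0).

z∈(-1.3200,0).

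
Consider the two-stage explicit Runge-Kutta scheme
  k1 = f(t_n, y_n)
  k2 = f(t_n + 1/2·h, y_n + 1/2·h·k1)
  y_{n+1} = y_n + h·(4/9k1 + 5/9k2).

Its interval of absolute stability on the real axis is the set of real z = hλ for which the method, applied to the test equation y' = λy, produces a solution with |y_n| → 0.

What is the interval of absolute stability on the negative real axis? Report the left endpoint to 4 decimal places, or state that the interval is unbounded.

(-3.6000, 0).

On y'=λy, z=hλ:
  k1=λy_n ⇒ h·k1=z·y_n;  k2=λ(1+1/2z)y_n ⇒ h·k2=z(1+1/2z)y_n
  y_{n+1}/y_n = 1 + 4/9z + 5/9z(1+1/2z) = 1 + z + 5/18z²
  ⇒ R(z) = 1 + z + 5/18z².

Solve |R(x)|<1 on ℝ⁻.
x=-1.62: |R|=0.1090
R=1: x+5/18x²=0 ⇒ x=−18/5=-3.6000; min R=1−1/(4·5/18)=0.1000>−1
Confirm numerically:
  x=-2.434: |R|=0.21165 <1
  x=-2.399: |R|=0.19967 <1
  x=-2.293: |R|=0.16751 <1
  x=-2.095: |R|=0.12417 <1
  x=-4.086: |R|=1.55161 >1
  x=-3.881: |R|=1.30293 >1
Interval (-3.6000, 0).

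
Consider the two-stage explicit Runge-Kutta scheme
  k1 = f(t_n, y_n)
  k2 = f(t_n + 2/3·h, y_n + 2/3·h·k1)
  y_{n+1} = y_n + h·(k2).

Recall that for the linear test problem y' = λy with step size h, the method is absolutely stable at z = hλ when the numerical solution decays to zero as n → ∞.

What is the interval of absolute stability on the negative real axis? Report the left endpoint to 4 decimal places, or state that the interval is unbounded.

Test eqn y'=λy, z=hλ:
  k1=λy_n ⇒ h·k1=z·y_n;  k2=λ(1+2/3z)y_n ⇒ h·k2=z(1+2/3z)y_n
  y_{n+1}/y_n = 1 + z(1+2/3z) = 1 + z + 2/3z²
  Hence R(z) = 1 + z + 2/3z².

Find x<0 with |R(x)|<1.
x=-1.06: |R|=0.6891
R=1: x+2/3x²=0 ⇒ x=−3/2=-1.5000; min R=1−1/(4·2/3)=0.6250>−1
Confirm numerically:
  x=-1.269: |R|=0.80457 <1
  x=-1.265: |R|=0.80182 <1
  x=-1.186: |R|=0.75173 <1
  x=-0.885: |R|=0.63715 <1
  x=-2.012: |R|=1.68676 >1
  x=-1.825: |R|=1.39542 >1
So |R|<1 on (-1.5000, 0).

(-1.5000, 0).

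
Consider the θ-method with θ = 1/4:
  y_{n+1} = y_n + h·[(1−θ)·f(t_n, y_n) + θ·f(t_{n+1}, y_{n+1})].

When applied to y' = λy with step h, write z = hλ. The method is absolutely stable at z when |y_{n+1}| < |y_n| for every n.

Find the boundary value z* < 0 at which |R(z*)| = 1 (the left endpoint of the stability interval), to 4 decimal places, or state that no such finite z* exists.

left endpoint -4.0000.

With y'=λy (z=hλ):
  y_{n+1} = y_n + z·[3/4·y_n + 1/4·y_{n+1}] ⇒ (1 − 1/4z)y_{n+1} = (1 + 3/4z)y_n
  so R(z) = (1 + 3/4z)/(1 − 1/4z).

Need |R(x)|<1, x<0.
x=-0.48: |R|=0.5714
R=−1: 1+3/4x = −1+1/4x ⇒ -1/2x=2 ⇒ x=2/(-1/2)=-4.0000
Confirm numerically:
  x=-3.405: |R|=0.83930 <1
  x=-2.171: |R|=0.40723 <1
  x=-1.874: |R|=0.27613 <1
  x=-1.756: |R|=0.22029 <1
  x=-4.555: |R|=1.12975 >1
  x=-4.139: |R|=1.03416 >1
  x=-4.122: |R|=1.03004 >1
Interval (-4.0000, 0).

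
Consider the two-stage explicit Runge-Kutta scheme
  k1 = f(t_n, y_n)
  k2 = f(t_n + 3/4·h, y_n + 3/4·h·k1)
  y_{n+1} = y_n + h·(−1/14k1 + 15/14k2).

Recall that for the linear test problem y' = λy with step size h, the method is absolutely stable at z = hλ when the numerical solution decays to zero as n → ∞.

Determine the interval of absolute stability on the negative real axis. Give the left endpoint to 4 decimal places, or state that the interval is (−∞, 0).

z∈(-1.2444,0).

On y'=λy, z=hλ:
  k1=λy_n ⇒ h·k1=z·y_n;  k2=λ(1+3/4z)y_n ⇒ h·k2=z(1+3/4z)y_n
  y_{n+1}/y_n = 1 − 1/14z + 15/14z(1+3/4z) = 1 + z + 45/56z²
  Hence R(z) = 1 + z + 45/56z².

Find x<0 with |R(x)|<1.
x=-1.41: |R|=1.1876
R=1: x+45/56x²=0 ⇒ x=−56/45=-1.2444; min R=1−1/(4·45/56)=0.6889>−1
Confirm numerically:
  x=-1.120: |R|=0.88800 <1
  x=-0.981: |R|=0.79233 <1
  x=-0.581: |R|=0.69025 <1
  x=-0.574: |R|=0.69076 <1
  x=-1.790: |R|=1.78472 >1
  x=-1.670: |R|=1.57108 >1
  x=-1.379: |R|=1.14910 >1
So |R|<1 on (-1.2444, 0).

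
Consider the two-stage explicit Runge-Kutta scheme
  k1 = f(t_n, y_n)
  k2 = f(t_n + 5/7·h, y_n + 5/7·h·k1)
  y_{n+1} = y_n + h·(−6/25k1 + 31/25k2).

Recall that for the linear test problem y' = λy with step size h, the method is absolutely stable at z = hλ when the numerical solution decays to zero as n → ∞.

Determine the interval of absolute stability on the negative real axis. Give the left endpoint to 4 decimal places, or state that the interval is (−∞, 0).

On y'=λy, z=hλ:
  k1=λy_n ⇒ h·k1=z·y_n;  k2=λ(1+5/7z)y_n ⇒ h·k2=z(1+5/7z)y_n
  y_{n+1}/y_n = 1 − 6/25z + 31/25z(1+5/7z) = 1 + z + 31/35z²
  Hence R(z) = 1 + z + 31/35z².

Need |R(x)|<1, x<0.
x=-0.92: |R|=0.8297
R=1: x+31/35x²=0 ⇒ x=−35/31=-1.1290; min R=1−1/(4·31/35)=0.7177>−1
Confirm numerically:
  x=-0.910: |R|=0.82346 <1
  x=-0.849: |R|=0.78942 <1
  x=-0.729: |R|=0.74170 <1
  x=-0.532: |R|=0.71868 <1
  x=-1.329: |R|=1.23538 >1
  x=-1.241: |R|=1.12307 >1
  x=-1.179: |R|=1.05218 >1
Interval (-1.1290, 0).

z∈(-1.1290,0).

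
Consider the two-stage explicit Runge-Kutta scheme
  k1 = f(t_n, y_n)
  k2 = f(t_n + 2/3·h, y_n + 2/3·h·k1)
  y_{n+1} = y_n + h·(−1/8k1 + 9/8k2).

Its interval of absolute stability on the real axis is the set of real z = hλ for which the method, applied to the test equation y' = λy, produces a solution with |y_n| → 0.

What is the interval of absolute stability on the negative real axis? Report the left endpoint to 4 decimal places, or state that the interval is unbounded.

(-1.3333, 0).

With y'=λy (z=hλ):
  k1=λy_n ⇒ h·k1=z·y_n;  k2=λ(1+2/3z)y_n ⇒ h·k2=z(1+2/3z)y_n
  y_{n+1}/y_n = 1 − 1/8z + 9/8z(1+2/3z) = 1 + z + 3/4z²
  ⇒ R(z) = 1 + z + 3/4z².

Solve |R(x)|<1 on ℝ⁻.
x=-0.75: |R|=0.6719
R=1: x+3/4x²=0 ⇒ x=−4/3=-1.3333; min R=1−1/(4·3/4)=0.6667>−1
Confirm numerically:
  x=-1.074: |R|=0.79111 <1
  x=-1.056: |R|=0.78035 <1
  x=-0.795: |R|=0.67902 <1
  x=-0.535: |R|=0.67967 <1
  x=-1.902: |R|=1.81120 >1
  x=-1.479: |R|=1.16158 >1
So |R|<1 on (-1.3333, 0).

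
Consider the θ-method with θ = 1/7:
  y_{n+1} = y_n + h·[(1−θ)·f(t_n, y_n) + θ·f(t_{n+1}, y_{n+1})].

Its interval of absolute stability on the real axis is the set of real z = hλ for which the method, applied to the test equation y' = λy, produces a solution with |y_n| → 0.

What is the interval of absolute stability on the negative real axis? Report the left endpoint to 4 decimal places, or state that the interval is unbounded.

Set f=λy, z=hλ:
  y_{n+1} = y_n + z·[6/7·y_n + 1/7·y_{n+1}] ⇒ (1 − 1/7z)y_{n+1} = (1 + 6/7z)y_n
  Hence R(z) = (1 + 6/7z)/(1 − 1/7z).

Solve |R(x)|<1 on ℝ⁻.
x=-0.84: |R|=0.2500
R=−1: 1+6/7x = −1+1/7x ⇒ -5/7x=2 ⇒ x=2/(-5/7)=-2.8000
Confirm numerically:
  x=-2.328: |R|=0.74700 <1
  x=-2.188: |R|=0.66696 <1
  x=-2.133: |R|=0.63484 <1
  x=-1.991: |R|=0.55011 <1
  x=-3.154: |R|=1.17432 >1
  x=-2.870: |R|=1.03546 >1
So |R|<1 on (-2.8000, 0).

(-2.8000, 0).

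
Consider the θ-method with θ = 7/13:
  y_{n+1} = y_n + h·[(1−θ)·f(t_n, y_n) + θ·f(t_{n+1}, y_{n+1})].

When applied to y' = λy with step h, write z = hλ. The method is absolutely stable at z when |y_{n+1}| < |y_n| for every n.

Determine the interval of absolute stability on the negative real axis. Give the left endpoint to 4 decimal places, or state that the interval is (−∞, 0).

Set f=λy, z=hλ:
  y_{n+1} = y_n + z·[6/13·y_n + 7/13·y_{n+1}] ⇒ (1 − 7/13z)y_{n+1} = (1 + 6/13z)y_n
  Hence R(z) = (1 + 6/13z)/(1 − 7/13z).

Find x<0 with |R(x)|<1.
x=-1.05: |R|=0.3292
x=-2: |R|=0.0370
x=-10: |R|=0.5663
x=-100: |R|=0.8233
θ=7/13≥1/2 ⇒ |1+6/13x|<|1−7/13x| ∀x<0 ⇒ unbounded interval.

unbounded; (−∞, 0).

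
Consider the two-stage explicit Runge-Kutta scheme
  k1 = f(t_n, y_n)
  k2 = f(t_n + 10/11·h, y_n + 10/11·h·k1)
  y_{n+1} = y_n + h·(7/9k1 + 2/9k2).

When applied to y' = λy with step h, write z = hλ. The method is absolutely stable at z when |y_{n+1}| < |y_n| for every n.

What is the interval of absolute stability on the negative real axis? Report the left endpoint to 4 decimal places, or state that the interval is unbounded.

(-4.9500, 0).

With y'=λy (z=hλ):
  k1=λy_n ⇒ h·k1=z·y_n;  k2=λ(1+10/11z)y_n ⇒ h·k2=z(1+10/11z)y_n
  y_{n+1}/y_n = 1 + 7/9z + 2/9z(1+10/11z) = 1 + z + 20/99z²
  R(z) = 1 + z + 20/99z².

Find x<0 with |R(x)|<1.
x=-1.03: |R|=0.1843
R=1: x+20/99x²=0 ⇒ x=−99/20=-4.9500; min R=1−1/(4·20/99)=-0.2375>−1
Confirm numerically:
  x=-3.692: |R|=0.06171 <1
  x=-3.538: |R|=0.00922 <1
  x=-2.575: |R|=0.23548 <1
  x=-5.352: |R|=1.43465 >1
  x=-5.215: |R|=1.27919 >1
  x=-5.068: |R|=1.12081 >1
Stable set (-4.9500, 0).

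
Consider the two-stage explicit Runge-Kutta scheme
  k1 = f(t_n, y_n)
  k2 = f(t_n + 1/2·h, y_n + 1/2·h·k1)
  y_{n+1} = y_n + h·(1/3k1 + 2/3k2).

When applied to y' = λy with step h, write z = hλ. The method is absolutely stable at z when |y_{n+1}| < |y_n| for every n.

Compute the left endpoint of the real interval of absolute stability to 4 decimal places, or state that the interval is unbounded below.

Set f=λy, z=hλ:
  k1=λy_n ⇒ h·k1=z·y_n;  k2=λ(1+1/2z)y_n ⇒ h·k2=z(1+1/2z)y_n
  y_{n+1}/y_n = 1 + 1/3z + 2/3z(1+1/2z) = 1 + z + 1/3z²
  so R(z) = 1 + z + 1/3z².

Solve |R(x)|<1 on ℝ⁻.
x=-1.47: |R|=0.2503
R=1: x+1/3x²=0 ⇒ x=−3=-3.0000; min R=1−1/(4·1/3)=0.2500>−1
Confirm numerically:
  x=-2.968: |R|=0.96834 <1
  x=-2.736: |R|=0.75923 <1
  x=-1.958: |R|=0.31992 <1
  x=-3.262: |R|=1.28488 >1
  x=-3.146: |R|=1.15311 >1
Interval (-3.0000, 0).

z* = -3.0000.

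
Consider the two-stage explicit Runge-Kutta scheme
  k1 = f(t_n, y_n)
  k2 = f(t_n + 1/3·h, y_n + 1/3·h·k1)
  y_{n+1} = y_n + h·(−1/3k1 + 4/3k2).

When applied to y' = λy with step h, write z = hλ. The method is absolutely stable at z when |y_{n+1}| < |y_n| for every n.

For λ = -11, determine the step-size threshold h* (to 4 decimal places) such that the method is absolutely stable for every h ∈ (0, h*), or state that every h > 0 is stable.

(-2.2500,0); λ=-11 ⇒ h* = (9/4)/11 = 0.2045.

Test eqn y'=λy, z=hλ:
  k1=λy_n ⇒ h·k1=z·y_n;  k2=λ(1+1/3z)y_n ⇒ h·k2=z(1+1/3z)y_n
  y_{n+1}/y_n = 1 − 1/3z + 4/3z(1+1/3z) = 1 + z + 4/9z²
  so R(z) = 1 + z + 4/9z².

Solve |R(x)|<1 on ℝ⁻.
x=-1.51: |R|=0.5034
R=1: x+4/9x²=0 ⇒ x=−9/4=-2.2500; min R=1−1/(4·4/9)=0.4375>−1
Confirm numerically:
  x=-2.139: |R|=0.89448 <1
  x=-2.066: |R|=0.83105 <1
  x=-1.304: |R|=0.45174 <1
  x=-2.697: |R|=1.53580 >1
  x=-2.605: |R|=1.41101 >1
  x=-2.281: |R|=1.03143 >1
Interval (-2.2500, 0).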